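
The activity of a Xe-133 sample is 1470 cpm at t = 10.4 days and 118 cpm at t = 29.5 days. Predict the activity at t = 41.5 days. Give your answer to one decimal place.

Over Δt = 29.5 − 10.4 = 19.1 days, the level fell by a factor of 1470/118 ≈ 12.458.
n = log₂(12.458) ≈ 3.639 half-lives, so t½ = 19.1/3.639 ≈ 5.2488 days.
From t = 29.5 to t = 41.5: 118 × (1/2)^((41.5−29.5)/5.2488) ≈ 24.191 cpm.

24.2 cpm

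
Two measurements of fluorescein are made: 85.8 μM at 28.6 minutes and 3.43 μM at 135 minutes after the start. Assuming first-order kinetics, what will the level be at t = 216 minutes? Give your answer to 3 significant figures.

0.296 μM

Over Δt = 135 − 28.6 = 106.4 minutes, the level fell by a factor of 85.8/3.43 ≈ 25.015.
n = log₂(25.015) ≈ 4.6447 half-lives, so t½ = 106.4/4.6447 ≈ 22.908 minutes.
From t = 135 to t = 216: 3.43 × (1/2)^((216−135)/22.908) ≈ 0.29572 μM.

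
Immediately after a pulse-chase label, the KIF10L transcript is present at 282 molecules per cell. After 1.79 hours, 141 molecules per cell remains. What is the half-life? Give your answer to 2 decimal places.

1.79 hours

A/A₀ = 141/282 ≈ 0.5.
n = log₂(2) ≈ 1 half-life elapsed in 1.79 hours.
t½ = 1.79/1 ≈ 1.79 hours.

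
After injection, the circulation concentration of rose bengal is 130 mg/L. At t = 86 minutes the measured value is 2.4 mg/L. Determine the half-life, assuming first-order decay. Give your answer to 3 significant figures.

14.9 minutes

A/A₀ = 2.4/130 ≈ 0.018462.
n = log₂(54.167) ≈ 5.7593 half-lives elapsed in 86 minutes.
t½ = 86/5.7593 ≈ 14.932 minutes.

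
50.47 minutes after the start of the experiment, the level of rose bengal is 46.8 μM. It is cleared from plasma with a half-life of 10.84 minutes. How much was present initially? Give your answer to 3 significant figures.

1180 μM

Number of half-lives elapsed: n = 50.47/10.84 ≈ 4.6559.
A₀ = A × 2^n = 46.8 × 2^4.6559 = 46.8 × 25.21 ≈ 1179.8 μM.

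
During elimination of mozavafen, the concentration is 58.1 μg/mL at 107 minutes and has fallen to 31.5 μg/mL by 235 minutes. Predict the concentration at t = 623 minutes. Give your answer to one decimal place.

4.9 μg/mL

Over Δt = 235 − 107 = 128 minutes, the level fell by a factor of 58.1/31.5 ≈ 1.8444.
n = log₂(1.8444) ≈ 0.88319 half-lives, so t½ = 128/0.88319 ≈ 144.93 minutes.
From t = 235 to t = 623: 31.5 × (1/2)^((623−235)/144.93) ≈ 4.925 μg/mL.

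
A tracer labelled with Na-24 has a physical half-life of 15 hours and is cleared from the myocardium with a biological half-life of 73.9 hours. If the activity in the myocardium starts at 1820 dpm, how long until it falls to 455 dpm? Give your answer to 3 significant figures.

1/t_eff = 1/t_phys + 1/t_biol = 1/15 + 1/73.9 = 0.080198 per hour.
t_eff = 15 × 73.9 / (15 + 73.9) ≈ 12.469 hours.
n = log₂(1820/455) ≈ 2; t = 2 × 12.469 ≈ 24.938 hours.

24.9 hours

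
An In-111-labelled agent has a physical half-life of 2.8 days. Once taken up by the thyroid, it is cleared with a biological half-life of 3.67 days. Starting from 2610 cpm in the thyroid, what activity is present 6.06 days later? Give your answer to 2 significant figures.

1/t_eff = 1/t_phys + 1/t_biol = 1/2.8 + 1/3.67 = 0.62962 per day.
t_eff = 2.8 × 3.67 / (2.8 + 3.67) ≈ 1.5883 days.
Remaining = 2610 × (1/2)^(6.06/1.5883) = 2610 × (1/2)^3.8155 ≈ 185.38 cpm.

190 cpm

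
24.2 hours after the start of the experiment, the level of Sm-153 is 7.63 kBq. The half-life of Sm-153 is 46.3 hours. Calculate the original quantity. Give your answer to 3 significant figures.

Number of half-lives elapsed: n = 24.2/46.3 ≈ 0.52268.
A₀ = A × 2^n = 7.63 × 2^0.52268 = 7.63 × 1.4366 ≈ 10.961 kBq.

11.0 kBq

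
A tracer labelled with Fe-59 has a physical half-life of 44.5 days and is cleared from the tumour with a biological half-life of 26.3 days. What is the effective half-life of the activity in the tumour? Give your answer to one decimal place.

16.5 days

1/t_eff = 1/t_phys + 1/t_biol = 1/44.5 + 1/26.3 = 0.060495 per day.
t_eff = 44.5 × 26.3 / (44.5 + 26.3) ≈ 16.53 days.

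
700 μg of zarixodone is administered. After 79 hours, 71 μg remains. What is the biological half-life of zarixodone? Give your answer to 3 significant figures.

A/A₀ = 71/700 ≈ 0.10143.
n = log₂(9.8592) ≈ 3.3015 half-lives elapsed in 79 hours.
t½ = 79/3.3015 ≈ 23.929 hours.

23.9 hours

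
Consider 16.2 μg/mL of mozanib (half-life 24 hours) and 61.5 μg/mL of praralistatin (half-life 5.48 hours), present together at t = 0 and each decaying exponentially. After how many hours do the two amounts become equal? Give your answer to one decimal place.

13.7 hours

Set 16.2·(1/2)^(t/24) = 61.5·(1/2)^(t/5.48).
Taking log₂: log₂(16.2/61.5) = t·(1/24 − 1/5.48).
log₂(0.26341) = -1.9246; 1/24 − 1/5.48 = -0.14082.
t = -1.9246 / -0.14082 ≈ 13.668 hours.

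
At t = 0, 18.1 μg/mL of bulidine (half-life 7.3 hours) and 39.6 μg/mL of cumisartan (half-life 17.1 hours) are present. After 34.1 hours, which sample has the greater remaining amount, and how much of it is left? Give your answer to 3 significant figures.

bulidine: 18.1 × (1/2)^4.6712 ≈ 0.71039 μg/mL.
cumisartan: 39.6 × (1/2)^1.9942 ≈ 9.9402 μg/mL.
Cumisartan has more remaining, at ≈ 9.9402 μg/mL.

cumisartan, 9.94 μg/mL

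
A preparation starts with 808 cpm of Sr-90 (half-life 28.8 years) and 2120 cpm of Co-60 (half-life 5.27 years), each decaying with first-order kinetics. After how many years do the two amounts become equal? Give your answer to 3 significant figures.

Set 808·(1/2)^(t/28.8) = 2120·(1/2)^(t/5.27).
Taking log₂: log₂(808/2120) = t·(1/28.8 − 1/5.27).
log₂(0.38113) = -1.3916; 1/28.8 − 1/5.27 = -0.15503.
t = -1.3916 / -0.15503 ≈ 8.9765 years.

8.98 years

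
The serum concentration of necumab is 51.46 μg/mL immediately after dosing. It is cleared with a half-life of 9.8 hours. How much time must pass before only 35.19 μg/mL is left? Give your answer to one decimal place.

Fraction remaining = 35.19/51.46 ≈ 0.68383.
n = log₂(51.46/35.19) = ln(1.4623)/ln 2 ≈ 0.54829 half-lives.
t = n × t½ = 0.54829 × 9.8 ≈ 5.3732 hours.

5.4 hours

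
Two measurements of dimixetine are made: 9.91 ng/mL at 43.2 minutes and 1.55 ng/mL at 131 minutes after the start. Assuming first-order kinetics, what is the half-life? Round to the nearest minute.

Over Δt = 131 − 43.2 = 87.8 minutes, the level fell by a factor of 9.91/1.55 ≈ 6.3935.
n = log₂(6.3935) ≈ 2.6766 half-lives, so t½ = 87.8/2.6766 ≈ 32.803 minutes.

33 minutes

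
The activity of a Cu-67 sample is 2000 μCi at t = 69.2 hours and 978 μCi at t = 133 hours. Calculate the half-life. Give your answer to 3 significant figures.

Over Δt = 133 − 69.2 = 63.8 hours, the level fell by a factor of 2000/978 ≈ 2.045.
n = log₂(2.045) ≈ 1.0321 half-lives, so t½ = 63.8/1.0321 ≈ 61.816 hours.

61.8 hours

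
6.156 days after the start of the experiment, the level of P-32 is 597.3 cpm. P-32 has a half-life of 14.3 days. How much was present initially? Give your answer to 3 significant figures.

805 cpm

Number of half-lives elapsed: n = 6.156/14.3 ≈ 0.43049.
A₀ = A × 2^n = 597.3 × 2^0.43049 = 597.3 × 1.3477 ≈ 804.98 cpm.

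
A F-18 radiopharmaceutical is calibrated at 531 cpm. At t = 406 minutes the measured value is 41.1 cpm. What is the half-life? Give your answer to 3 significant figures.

A/A₀ = 41.1/531 ≈ 0.077401.
n = log₂(12.92) ≈ 3.6915 half-lives elapsed in 406 minutes.
t½ = 406/3.6915 ≈ 109.98 minutes.

110 minutes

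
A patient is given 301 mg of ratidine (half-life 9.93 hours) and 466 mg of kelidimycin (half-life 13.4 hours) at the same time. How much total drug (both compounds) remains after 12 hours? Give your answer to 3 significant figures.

ratidine: 301 × (1/2)^(12/9.93) = 301 × (1/2)^1.2085 ≈ 130.25 mg.
kelidimycin: 466 × (1/2)^(12/13.4) = 466 × (1/2)^0.89552 ≈ 250.5 mg.
Total = 130.25 + 250.5 ≈ 380.75 mg.

381 mg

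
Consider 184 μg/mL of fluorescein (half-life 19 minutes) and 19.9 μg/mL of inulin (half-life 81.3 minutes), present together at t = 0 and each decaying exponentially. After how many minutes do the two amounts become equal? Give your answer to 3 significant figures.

79.6 minutes

Set 184·(1/2)^(t/19) = 19.9·(1/2)^(t/81.3).
Taking log₂: log₂(184/19.9) = t·(1/19 − 1/81.3).
log₂(9.2462) = 3.2089; 1/19 − 1/81.3 = 0.040331.
t = 3.2089 / 0.040331 ≈ 79.562 minutes.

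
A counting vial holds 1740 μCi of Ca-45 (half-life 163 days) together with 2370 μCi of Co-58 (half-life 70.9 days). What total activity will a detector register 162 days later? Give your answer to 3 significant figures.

Ca-45: 1740 × (1/2)^(162/163) = 1740 × (1/2)^0.99387 ≈ 873.71 μCi.
Co-58: 2370 × (1/2)^(162/70.9) = 2370 × (1/2)^2.2849 ≈ 486.32 μCi.
Total = 873.71 + 486.32 ≈ 1360 μCi.

1360 μCi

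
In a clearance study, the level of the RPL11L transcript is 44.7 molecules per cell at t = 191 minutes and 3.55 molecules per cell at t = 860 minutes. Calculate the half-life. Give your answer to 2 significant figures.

180 minutes

Over Δt = 860 − 191 = 669 minutes, the level fell by a factor of 44.7/3.55 ≈ 12.592.
n = log₂(12.592) ≈ 3.6544 half-lives, so t½ = 669/3.6544 ≈ 183.07 minutes.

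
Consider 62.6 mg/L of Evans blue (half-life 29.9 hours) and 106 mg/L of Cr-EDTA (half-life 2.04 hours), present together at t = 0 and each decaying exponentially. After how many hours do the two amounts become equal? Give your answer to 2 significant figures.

1.7 hours

Set 62.6·(1/2)^(t/29.9) = 106·(1/2)^(t/2.04).
Taking log₂: log₂(62.6/106) = t·(1/29.9 − 1/2.04).
log₂(0.59057) = -0.75983; 1/29.9 − 1/2.04 = -0.45675.
t = -0.75983 / -0.45675 ≈ 1.6636 hours.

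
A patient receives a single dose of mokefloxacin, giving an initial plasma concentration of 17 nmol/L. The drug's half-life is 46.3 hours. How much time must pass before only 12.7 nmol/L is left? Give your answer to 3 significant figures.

Fraction remaining = 12.7/17 ≈ 0.74706.
n = log₂(17/12.7) = ln(1.3386)/ln 2 ≈ 0.42071 half-lives.
t = n × t½ = 0.42071 × 46.3 ≈ 19.479 hours.

19.5 hours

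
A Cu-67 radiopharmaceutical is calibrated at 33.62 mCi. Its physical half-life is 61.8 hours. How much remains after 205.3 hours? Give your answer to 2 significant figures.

Number of half-lives: n = 205.3/61.8 ≈ 3.322.
Remaining = 33.62 × (1/2)^3.322 = 33.62 × 0.099995 ≈ 3.3618 mCi.

3.4 mCi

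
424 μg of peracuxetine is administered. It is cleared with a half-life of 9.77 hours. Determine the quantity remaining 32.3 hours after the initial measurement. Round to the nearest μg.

43 μg

Number of half-lives: n = 32.3/9.77 ≈ 3.306.
Remaining = 424 × (1/2)^3.306 = 424 × 0.10111 ≈ 42.87 μg.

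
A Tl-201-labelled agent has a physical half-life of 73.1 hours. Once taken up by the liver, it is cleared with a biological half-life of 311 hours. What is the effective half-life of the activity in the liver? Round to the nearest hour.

1/t_eff = 1/t_phys + 1/t_biol = 1/73.1 + 1/311 = 0.016895 per hour.
t_eff = 73.1 × 311 / (73.1 + 311) ≈ 59.188 hours.

59 hours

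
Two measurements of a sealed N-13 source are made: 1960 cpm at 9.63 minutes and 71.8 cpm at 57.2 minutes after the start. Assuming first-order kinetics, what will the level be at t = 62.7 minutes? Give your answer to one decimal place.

Over Δt = 57.2 − 9.63 = 47.57 minutes, the level fell by a factor of 1960/71.8 ≈ 27.298.
n = log₂(27.298) ≈ 4.7707 half-lives, so t½ = 47.57/4.7707 ≈ 9.9712 minutes.
From t = 57.2 to t = 62.7: 71.8 × (1/2)^((62.7−57.2)/9.9712) ≈ 48.987 cpm.

49.0 cpm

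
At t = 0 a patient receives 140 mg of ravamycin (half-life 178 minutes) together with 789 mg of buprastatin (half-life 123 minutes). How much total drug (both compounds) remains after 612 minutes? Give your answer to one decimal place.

38.0 mg

ravamycin: 140 × (1/2)^(612/178) = 140 × (1/2)^3.4382 ≈ 12.916 mg.
buprastatin: 789 × (1/2)^(612/123) = 789 × (1/2)^4.9756 ≈ 25.077 mg.
Total = 12.916 + 25.077 ≈ 37.993 mg.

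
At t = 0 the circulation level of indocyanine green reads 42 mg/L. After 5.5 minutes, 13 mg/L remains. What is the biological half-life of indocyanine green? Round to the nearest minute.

A/A₀ = 13/42 ≈ 0.30952.
n = log₂(3.2308) ≈ 1.6919 half-lives elapsed in 5.5 minutes.
t½ = 5.5/1.6919 ≈ 3.2508 minutes.

3 minutes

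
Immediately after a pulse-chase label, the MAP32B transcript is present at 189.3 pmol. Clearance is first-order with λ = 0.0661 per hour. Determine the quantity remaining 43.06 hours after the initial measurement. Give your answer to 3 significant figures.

11.0 pmol

t½ = ln 2 / λ = 0.69315 / 0.0661 ≈ 10.486 hours.
Number of half-lives: n = 43.06/10.486 ≈ 4.1063.
Remaining = 189.3 × (1/2)^4.1063 = 189.3 × 0.058061 ≈ 10.991 pmol.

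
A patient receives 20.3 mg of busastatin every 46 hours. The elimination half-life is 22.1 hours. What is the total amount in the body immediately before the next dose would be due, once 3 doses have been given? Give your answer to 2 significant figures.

6.2 mg

The 3 doses were given 138, 92, 46 hours ago.
Total = 20.3·(1/2)^(138/22.1) + 20.3·(1/2)^(92/22.1) + 20.3·(1/2)^(46/22.1)
      = 0.26777 + 1.1333 + 4.7964 ≈ 6.1975 mg.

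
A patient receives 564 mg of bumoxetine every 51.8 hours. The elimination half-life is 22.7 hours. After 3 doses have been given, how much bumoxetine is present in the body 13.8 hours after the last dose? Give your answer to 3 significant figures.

The 3 doses were given 117.4, 65.6, 13.8 hours ago.
Total = 564·(1/2)^(117.4/22.7) + 564·(1/2)^(65.6/22.7) + 564·(1/2)^(13.8/22.7)
      = 15.646 + 76.093 + 370.06 ≈ 461.8 mg.

462 mg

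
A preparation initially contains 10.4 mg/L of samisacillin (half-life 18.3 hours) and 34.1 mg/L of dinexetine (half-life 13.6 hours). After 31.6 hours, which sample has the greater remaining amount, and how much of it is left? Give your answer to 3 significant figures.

samisacillin: 10.4 × (1/2)^1.7268 ≈ 3.1421 mg/L.
dinexetine: 34.1 × (1/2)^2.3235 ≈ 6.8124 mg/L.
Dinexetine has more remaining, at ≈ 6.8124 mg/L.

dinexetine, 6.81 mg/L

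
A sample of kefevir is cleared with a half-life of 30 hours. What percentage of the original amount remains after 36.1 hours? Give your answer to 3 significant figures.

43.4%

n = 36.1/30 ≈ 1.2033 half-lives.
Fraction remaining = (1/2)^1.2033 ≈ 0.43427, i.e. 43.427%.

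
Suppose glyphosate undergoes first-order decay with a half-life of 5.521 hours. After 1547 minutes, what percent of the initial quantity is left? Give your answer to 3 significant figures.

3.93%

1547 minutes = 25.7833 hours.
n = 25.7833/5.521 ≈ 4.67 half-lives.
Fraction remaining = (1/2)^4.67 ≈ 0.03928, i.e. 3.928%.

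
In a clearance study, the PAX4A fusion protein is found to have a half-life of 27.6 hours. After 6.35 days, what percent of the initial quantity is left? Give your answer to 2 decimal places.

2.18%

6.35 days = 152.4 hours.
n = 152.4/27.6 ≈ 5.5217 half-lives.
Fraction remaining = (1/2)^5.5217 ≈ 0.021767, i.e. 2.1767%.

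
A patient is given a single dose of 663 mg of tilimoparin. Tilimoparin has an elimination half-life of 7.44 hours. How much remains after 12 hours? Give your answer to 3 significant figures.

Number of half-lives: n = 12/7.44 ≈ 1.6129.
Remaining = 663 × (1/2)^1.6129 = 663 × 0.32694 ≈ 216.76 mg.

217 mg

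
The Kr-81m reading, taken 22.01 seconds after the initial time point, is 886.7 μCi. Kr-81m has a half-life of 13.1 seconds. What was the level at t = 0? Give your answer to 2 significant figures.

2800 μCi

Number of half-lives elapsed: n = 22.01/13.1 ≈ 1.6802.
A₀ = A × 2^n = 886.7 × 2^1.6802 = 886.7 × 3.2046 ≈ 2841.5 μCi.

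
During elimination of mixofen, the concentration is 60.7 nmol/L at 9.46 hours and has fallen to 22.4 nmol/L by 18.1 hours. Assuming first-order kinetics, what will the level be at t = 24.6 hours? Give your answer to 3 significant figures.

Over Δt = 18.1 − 9.46 = 8.64 hours, the level fell by a factor of 60.7/22.4 ≈ 2.7098.
n = log₂(2.7098) ≈ 1.4382 half-lives, so t½ = 8.64/1.4382 ≈ 6.0075 hours.
From t = 18.1 to t = 24.6: 22.4 × (1/2)^((24.6−18.1)/6.0075) ≈ 10.581 nmol/L.

10.6 nmol/L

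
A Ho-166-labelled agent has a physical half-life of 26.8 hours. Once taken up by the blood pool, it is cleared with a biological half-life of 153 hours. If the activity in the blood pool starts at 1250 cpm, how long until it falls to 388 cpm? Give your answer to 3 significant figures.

1/t_eff = 1/t_phys + 1/t_biol = 1/26.8 + 1/153 = 0.043849 per hour.
t_eff = 26.8 × 153 / (26.8 + 153) ≈ 22.805 hours.
n = log₂(1250/388) ≈ 1.6878; t = 1.6878 × 22.805 ≈ 38.491 hours.

38.5 hours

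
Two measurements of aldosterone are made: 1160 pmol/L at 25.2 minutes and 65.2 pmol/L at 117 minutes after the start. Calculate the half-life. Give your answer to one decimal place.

Over Δt = 117 − 25.2 = 91.8 minutes, the level fell by a factor of 1160/65.2 ≈ 17.791.
n = log₂(17.791) ≈ 4.1531 half-lives, so t½ = 91.8/4.1531 ≈ 22.104 minutes.

22.1 minutes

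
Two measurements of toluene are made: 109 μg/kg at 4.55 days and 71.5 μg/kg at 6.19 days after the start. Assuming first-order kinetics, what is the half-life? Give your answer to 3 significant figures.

Over Δt = 6.19 − 4.55 = 1.64 days, the level fell by a factor of 109/71.5 ≈ 1.5245.
n = log₂(1.5245) ≈ 0.60831 half-lives, so t½ = 1.64/0.60831 ≈ 2.696 days.

2.70 days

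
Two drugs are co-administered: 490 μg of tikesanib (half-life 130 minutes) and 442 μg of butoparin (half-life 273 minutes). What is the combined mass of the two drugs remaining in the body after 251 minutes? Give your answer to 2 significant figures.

360 μg

tikesanib: 490 × (1/2)^(251/130) = 490 × (1/2)^1.9308 ≈ 128.52 μg.
butoparin: 442 × (1/2)^(251/273) = 442 × (1/2)^0.91941 ≈ 233.7 μg.
Total = 128.52 + 233.7 ≈ 362.22 μg.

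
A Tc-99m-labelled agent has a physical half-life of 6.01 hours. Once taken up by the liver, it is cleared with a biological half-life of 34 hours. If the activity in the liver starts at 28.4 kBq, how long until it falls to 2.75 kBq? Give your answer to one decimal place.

17.2 hours

1/t_eff = 1/t_phys + 1/t_biol = 1/6.01 + 1/34 = 0.1958 per hour.
t_eff = 6.01 × 34 / (6.01 + 34) ≈ 5.1072 hours.
n = log₂(28.4/2.75) ≈ 3.3684; t = 3.3684 × 5.1072 ≈ 17.203 hours.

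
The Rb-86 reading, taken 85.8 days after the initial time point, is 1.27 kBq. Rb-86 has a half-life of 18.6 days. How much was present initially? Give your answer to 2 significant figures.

Number of half-lives elapsed: n = 85.8/18.6 ≈ 4.6129.
A₀ = A × 2^n = 1.27 × 2^4.6129 = 1.27 × 24.469 ≈ 31.076 kBq.

31 kBq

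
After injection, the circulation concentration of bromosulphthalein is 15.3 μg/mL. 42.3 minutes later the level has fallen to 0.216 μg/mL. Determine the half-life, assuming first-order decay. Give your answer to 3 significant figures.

A/A₀ = 0.216/15.3 ≈ 0.014118.
n = log₂(70.833) ≈ 6.1464 half-lives elapsed in 42.3 minutes.
t½ = 42.3/6.1464 ≈ 6.8821 minutes.

6.88 minutes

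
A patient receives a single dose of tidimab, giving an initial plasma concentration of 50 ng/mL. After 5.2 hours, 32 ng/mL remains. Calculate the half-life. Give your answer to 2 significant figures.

8.1 hours

A/A₀ = 32/50 ≈ 0.64.
n = log₂(1.5625) ≈ 0.64386 half-lives elapsed in 5.2 hours.
t½ = 5.2/0.64386 ≈ 8.0763 hours.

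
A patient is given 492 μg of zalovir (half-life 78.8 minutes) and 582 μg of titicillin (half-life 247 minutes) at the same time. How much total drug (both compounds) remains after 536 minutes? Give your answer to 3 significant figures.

zalovir: 492 × (1/2)^(536/78.8) = 492 × (1/2)^6.802 ≈ 4.4091 μg.
titicillin: 582 × (1/2)^(536/247) = 582 × (1/2)^2.17 ≈ 129.32 μg.
Total = 4.4091 + 129.32 ≈ 133.73 μg.

134 μg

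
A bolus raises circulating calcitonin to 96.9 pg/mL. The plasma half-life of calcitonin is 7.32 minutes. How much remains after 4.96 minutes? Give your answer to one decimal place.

60.6 pg/mL

Number of half-lives: n = 4.96/7.32 ≈ 0.6776.
Remaining = 96.9 × (1/2)^0.6776 = 96.9 × 0.62521 ≈ 60.582 pg/mL.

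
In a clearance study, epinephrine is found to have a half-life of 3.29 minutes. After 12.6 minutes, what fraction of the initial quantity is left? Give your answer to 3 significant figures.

0.0703

n = 12.6/3.29 ≈ 3.8298 half-lives.
Fraction remaining = (1/2)^3.8298 ≈ 0.070327.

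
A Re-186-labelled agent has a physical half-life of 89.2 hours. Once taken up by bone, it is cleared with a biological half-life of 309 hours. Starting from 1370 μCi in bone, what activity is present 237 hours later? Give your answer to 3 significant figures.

1/t_eff = 1/t_phys + 1/t_biol = 1/89.2 + 1/309 = 0.014447 per hour.
t_eff = 89.2 × 309 / (89.2 + 309) ≈ 69.218 hours.
Remaining = 1370 × (1/2)^(237/69.218) = 1370 × (1/2)^3.4239 ≈ 127.65 μCi.

128 μCi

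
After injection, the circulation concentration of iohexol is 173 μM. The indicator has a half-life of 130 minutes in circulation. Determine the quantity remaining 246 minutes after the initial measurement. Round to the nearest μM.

47 μM

Number of half-lives: n = 246/130 ≈ 1.8923.
Remaining = 173 × (1/2)^1.8923 = 173 × 0.26938 ≈ 46.602 μM.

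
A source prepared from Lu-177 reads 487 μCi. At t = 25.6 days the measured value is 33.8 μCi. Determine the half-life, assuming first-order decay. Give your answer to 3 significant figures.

6.65 days

A/A₀ = 33.8/487 ≈ 0.069405.
n = log₂(14.408) ≈ 3.8488 half-lives elapsed in 25.6 days.
t½ = 25.6/3.8488 ≈ 6.6514 days.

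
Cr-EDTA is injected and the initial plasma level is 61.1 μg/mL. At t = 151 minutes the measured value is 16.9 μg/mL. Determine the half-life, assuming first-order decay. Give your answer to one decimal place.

A/A₀ = 16.9/61.1 ≈ 0.2766.
n = log₂(3.6154) ≈ 1.8541 half-lives elapsed in 151 minutes.
t½ = 151/1.8541 ≈ 81.439 minutes.

81.4 minutes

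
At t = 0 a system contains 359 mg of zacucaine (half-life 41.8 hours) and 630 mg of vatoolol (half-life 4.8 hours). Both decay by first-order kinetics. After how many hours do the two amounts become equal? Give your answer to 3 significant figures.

Set 359·(1/2)^(t/41.8) = 630·(1/2)^(t/4.8).
Taking log₂: log₂(359/630) = t·(1/41.8 − 1/4.8).
log₂(0.56984) = -0.81137; 1/41.8 − 1/4.8 = -0.18441.
t = -0.81137 / -0.18441 ≈ 4.3998 hours.

4.40 hours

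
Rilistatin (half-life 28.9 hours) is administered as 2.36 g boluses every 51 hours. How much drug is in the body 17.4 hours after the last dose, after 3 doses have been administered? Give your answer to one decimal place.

2.1 g

The 3 doses were given 119.4, 68.4, 17.4 hours ago.
Total = 2.36·(1/2)^(119.4/28.9) + 2.36·(1/2)^(68.4/28.9) + 2.36·(1/2)^(17.4/28.9)
      = 0.13465 + 0.45755 + 1.5548 ≈ 2.147 g.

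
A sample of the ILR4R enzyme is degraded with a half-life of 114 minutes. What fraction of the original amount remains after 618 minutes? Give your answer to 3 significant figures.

0.0233

n = 618/114 ≈ 5.4211 half-lives.
Fraction remaining = (1/2)^5.4211 ≈ 0.02334.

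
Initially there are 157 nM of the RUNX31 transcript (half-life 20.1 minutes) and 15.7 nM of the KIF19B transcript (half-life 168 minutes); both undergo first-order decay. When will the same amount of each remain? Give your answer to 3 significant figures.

Set 157·(1/2)^(t/20.1) = 15.7·(1/2)^(t/168).
Taking log₂: log₂(157/15.7) = t·(1/20.1 − 1/168).
log₂(10) = 3.3219; 1/20.1 − 1/168 = 0.043799.
t = 3.3219 / 0.043799 ≈ 75.845 minutes.

75.8 minutes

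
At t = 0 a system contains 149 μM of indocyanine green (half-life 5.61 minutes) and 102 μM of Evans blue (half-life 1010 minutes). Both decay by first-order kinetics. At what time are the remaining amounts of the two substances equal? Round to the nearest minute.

3 minutes

Set 149·(1/2)^(t/5.61) = 102·(1/2)^(t/1010).
Taking log₂: log₂(149/102) = t·(1/5.61 − 1/1010).
log₂(1.4608) = 0.54674; 1/5.61 − 1/1010 = 0.17726.
t = 0.54674 / 0.17726 ≈ 3.0844 minutes.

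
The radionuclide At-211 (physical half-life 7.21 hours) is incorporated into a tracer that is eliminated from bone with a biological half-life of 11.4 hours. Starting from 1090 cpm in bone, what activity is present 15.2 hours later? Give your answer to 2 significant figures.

100 cpm

1/t_eff = 1/t_phys + 1/t_biol = 1/7.21 + 1/11.4 = 0.22642 per hour.
t_eff = 7.21 × 11.4 / (7.21 + 11.4) ≈ 4.4167 hours.
Remaining = 1090 × (1/2)^(15.2/4.4167) = 1090 × (1/2)^3.4415 ≈ 100.33 cpm.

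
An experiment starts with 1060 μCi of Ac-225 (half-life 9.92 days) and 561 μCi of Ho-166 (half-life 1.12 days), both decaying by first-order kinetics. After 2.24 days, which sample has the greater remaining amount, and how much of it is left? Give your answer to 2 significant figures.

Ac-225: 1060 × (1/2)^0.22581 ≈ 906.42 μCi.
Ho-166: 561 × (1/2)^2 ≈ 140.25 μCi.
Ac-225 has more remaining, at ≈ 906.42 μCi.

Ac-225, 910 μCi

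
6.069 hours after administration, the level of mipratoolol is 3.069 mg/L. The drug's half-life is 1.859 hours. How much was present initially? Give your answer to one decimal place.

29.5 mg/L

Number of half-lives elapsed: n = 6.069/1.859 ≈ 3.2647.
A₀ = A × 2^n = 3.069 × 2^3.2647 = 3.069 × 9.6108 ≈ 29.496 mg/L.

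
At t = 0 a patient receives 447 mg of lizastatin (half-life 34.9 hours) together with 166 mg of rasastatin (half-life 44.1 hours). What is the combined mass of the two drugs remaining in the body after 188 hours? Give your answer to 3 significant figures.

lizastatin: 447 × (1/2)^(188/34.9) = 447 × (1/2)^5.3868 ≈ 10.683 mg.
rasastatin: 166 × (1/2)^(188/44.1) = 166 × (1/2)^4.263 ≈ 8.6458 mg.
Total = 10.683 + 8.6458 ≈ 19.329 mg.

19.3 mg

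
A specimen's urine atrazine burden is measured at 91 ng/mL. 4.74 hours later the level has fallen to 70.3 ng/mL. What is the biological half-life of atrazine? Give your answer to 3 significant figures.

A/A₀ = 70.3/91 ≈ 0.77253.
n = log₂(1.2945) ≈ 0.37234 half-lives elapsed in 4.74 hours.
t½ = 4.74/0.37234 ≈ 12.73 hours.

12.7 hours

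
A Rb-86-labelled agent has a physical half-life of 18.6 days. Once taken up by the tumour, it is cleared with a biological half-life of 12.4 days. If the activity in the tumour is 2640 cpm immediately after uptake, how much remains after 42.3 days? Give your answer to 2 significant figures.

51 cpm

1/t_eff = 1/t_phys + 1/t_biol = 1/18.6 + 1/12.4 = 0.13441 per day.
t_eff = 18.6 × 12.4 / (18.6 + 12.4) ≈ 7.44 days.
Remaining = 2640 × (1/2)^(42.3/7.44) = 2640 × (1/2)^5.6855 ≈ 51.298 cpm.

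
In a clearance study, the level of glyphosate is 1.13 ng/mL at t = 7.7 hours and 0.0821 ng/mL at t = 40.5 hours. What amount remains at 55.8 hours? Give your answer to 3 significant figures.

0.0242 ng/mL

Over Δt = 40.5 − 7.7 = 32.8 hours, the level fell by a factor of 1.13/0.0821 ≈ 13.764.
n = log₂(13.764) ≈ 3.7828 half-lives, so t½ = 32.8/3.7828 ≈ 8.6708 hours.
From t = 40.5 to t = 55.8: 0.0821 × (1/2)^((55.8−40.5)/8.6708) ≈ 0.024164 ng/mL.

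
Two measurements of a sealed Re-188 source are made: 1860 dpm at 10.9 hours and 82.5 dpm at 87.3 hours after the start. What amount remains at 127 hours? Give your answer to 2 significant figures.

Over Δt = 87.3 − 10.9 = 76.4 hours, the level fell by a factor of 1860/82.5 ≈ 22.545.
n = log₂(22.545) ≈ 4.4948 half-lives, so t½ = 76.4/4.4948 ≈ 16.998 hours.
From t = 87.3 to t = 127: 82.5 × (1/2)^((127−87.3)/16.998) ≈ 16.344 dpm.

16 dpm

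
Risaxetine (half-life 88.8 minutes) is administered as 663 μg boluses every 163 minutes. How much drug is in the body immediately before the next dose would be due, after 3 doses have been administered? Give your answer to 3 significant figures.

The 3 doses were given 489, 326, 163 minutes ago.
Total = 663·(1/2)^(489/88.8) + 663·(1/2)^(326/88.8) + 663·(1/2)^(163/88.8)
      = 14.582 + 52.045 + 185.76 ≈ 252.39 μg.

252 μg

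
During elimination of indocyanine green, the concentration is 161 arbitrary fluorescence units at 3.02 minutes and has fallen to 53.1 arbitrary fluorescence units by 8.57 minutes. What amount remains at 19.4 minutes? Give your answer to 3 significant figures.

Over Δt = 8.57 − 3.02 = 5.55 minutes, the level fell by a factor of 161/53.1 ≈ 3.032.
n = log₂(3.032) ≈ 1.6003 half-lives, so t½ = 5.55/1.6003 ≈ 3.4681 minutes.
From t = 8.57 to t = 19.4: 53.1 × (1/2)^((19.4−8.57)/3.4681) ≈ 6.0963 arbitrary fluorescence units.

6.10 arbitrary fluorescence units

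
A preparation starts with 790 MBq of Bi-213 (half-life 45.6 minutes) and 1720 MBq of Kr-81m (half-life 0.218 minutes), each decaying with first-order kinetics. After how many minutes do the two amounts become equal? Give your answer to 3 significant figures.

0.246 minutes

Set 790·(1/2)^(t/45.6) = 1720·(1/2)^(t/0.218).
Taking log₂: log₂(790/1720) = t·(1/45.6 − 1/0.218).
log₂(0.4593) = -1.1225; 1/45.6 − 1/0.218 = -4.5652.
t = -1.1225 / -4.5652 ≈ 0.24588 minutes.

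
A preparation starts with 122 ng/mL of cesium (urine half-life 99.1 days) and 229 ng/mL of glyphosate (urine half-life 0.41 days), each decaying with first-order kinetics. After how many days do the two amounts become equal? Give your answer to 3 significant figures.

Set 122·(1/2)^(t/99.1) = 229·(1/2)^(t/0.41).
Taking log₂: log₂(122/229) = t·(1/99.1 − 1/0.41).
log₂(0.53275) = -0.90847; 1/99.1 − 1/0.41 = -2.4289.
t = -0.90847 / -2.4289 ≈ 0.37402 days.

0.374 days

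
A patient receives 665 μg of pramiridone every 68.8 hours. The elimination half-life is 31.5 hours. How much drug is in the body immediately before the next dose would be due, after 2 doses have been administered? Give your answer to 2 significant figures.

180 μg

The 2 doses were given 137.6, 68.8 hours ago.
Total = 665·(1/2)^(137.6/31.5) + 665·(1/2)^(68.8/31.5)
      = 32.199 + 146.33 ≈ 178.53 μg.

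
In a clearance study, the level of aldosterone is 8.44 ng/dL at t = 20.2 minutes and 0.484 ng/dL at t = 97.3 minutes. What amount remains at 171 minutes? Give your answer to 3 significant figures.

Over Δt = 97.3 − 20.2 = 77.1 minutes, the level fell by a factor of 8.44/0.484 ≈ 17.438.
n = log₂(17.438) ≈ 4.1242 half-lives, so t½ = 77.1/4.1242 ≈ 18.695 minutes.
From t = 97.3 to t = 171: 0.484 × (1/2)^((171−97.3)/18.695) ≈ 0.031484 ng/dL.

0.0315 ng/dL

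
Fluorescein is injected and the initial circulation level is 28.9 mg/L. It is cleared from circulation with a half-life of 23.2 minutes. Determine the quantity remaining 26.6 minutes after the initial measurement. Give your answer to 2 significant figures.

Number of half-lives: n = 26.6/23.2 ≈ 1.1466.
Remaining = 28.9 × (1/2)^1.1466 = 28.9 × 0.4517 ≈ 13.054 mg/L.

13 mg/L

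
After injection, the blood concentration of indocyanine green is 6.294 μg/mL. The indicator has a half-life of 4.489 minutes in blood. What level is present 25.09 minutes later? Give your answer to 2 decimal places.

0.13 μg/mL

Number of half-lives: n = 25.09/4.489 ≈ 5.5892.
Remaining = 6.294 × (1/2)^5.5892 = 6.294 × 0.020772 ≈ 0.13074 μg/mL.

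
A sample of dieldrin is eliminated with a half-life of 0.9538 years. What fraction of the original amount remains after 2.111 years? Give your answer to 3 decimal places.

n = 2.111/0.9538 ≈ 2.2133 half-lives.
Fraction remaining = (1/2)^2.2133 ≈ 0.21565.

0.216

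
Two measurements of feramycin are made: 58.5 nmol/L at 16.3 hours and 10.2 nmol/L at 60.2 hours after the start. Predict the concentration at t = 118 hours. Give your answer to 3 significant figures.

1.02 nmol/L

Over Δt = 60.2 − 16.3 = 43.9 hours, the level fell by a factor of 58.5/10.2 ≈ 5.7353.
n = log₂(5.7353) ≈ 2.5199 half-lives, so t½ = 43.9/2.5199 ≈ 17.422 hours.
From t = 60.2 to t = 118: 10.2 × (1/2)^((118−60.2)/17.422) ≈ 1.023 nmol/L.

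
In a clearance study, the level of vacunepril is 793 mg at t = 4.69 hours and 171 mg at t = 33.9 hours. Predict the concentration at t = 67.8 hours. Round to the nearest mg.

29 mg

Over Δt = 33.9 − 4.69 = 29.21 hours, the level fell by a factor of 793/171 ≈ 4.6374.
n = log₂(4.6374) ≈ 2.2133 half-lives, so t½ = 29.21/2.2133 ≈ 13.197 hours.
From t = 33.9 to t = 67.8: 171 × (1/2)^((67.8−33.9)/13.197) ≈ 28.823 mg.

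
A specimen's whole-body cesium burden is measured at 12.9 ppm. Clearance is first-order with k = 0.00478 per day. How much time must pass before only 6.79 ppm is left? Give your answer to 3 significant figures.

134 days

t½ = ln 2 / k = 0.69315 / 0.00478 ≈ 145.01 days.
Fraction remaining = 6.79/12.9 ≈ 0.52636.
n = log₂(12.9/6.79) = ln(1.8999)/ln 2 ≈ 0.92589 half-lives.
t = n × t½ = 0.92589 × 145.01 ≈ 134.26 days.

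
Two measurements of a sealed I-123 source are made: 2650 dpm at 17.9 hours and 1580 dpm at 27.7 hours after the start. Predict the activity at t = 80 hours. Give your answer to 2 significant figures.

100 dpm

Over Δt = 27.7 − 17.9 = 9.8 hours, the level fell by a factor of 2650/1580 ≈ 1.6772.
n = log₂(1.6772) ≈ 0.74607 half-lives, so t½ = 9.8/0.74607 ≈ 13.136 hours.
From t = 27.7 to t = 80: 1580 × (1/2)^((80−27.7)/13.136) ≈ 100.02 dpm.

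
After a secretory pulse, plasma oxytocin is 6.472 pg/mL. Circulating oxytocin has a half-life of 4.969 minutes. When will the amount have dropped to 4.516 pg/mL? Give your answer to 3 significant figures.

2.58 minutes

Fraction remaining = 4.516/6.472 ≈ 0.69778.
n = log₂(6.472/4.516) = ln(1.4331)/ln 2 ≈ 0.51917 half-lives.
t = n × t½ = 0.51917 × 4.969 ≈ 2.5797 minutes.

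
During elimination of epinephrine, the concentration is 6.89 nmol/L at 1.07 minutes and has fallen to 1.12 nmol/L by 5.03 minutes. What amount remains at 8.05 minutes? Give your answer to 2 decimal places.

0.28 nmol/L

Over Δt = 5.03 − 1.07 = 3.96 minutes, the level fell by a factor of 6.89/1.12 ≈ 6.1518.
n = log₂(6.1518) ≈ 2.621 half-lives, so t½ = 3.96/2.621 ≈ 1.5109 minutes.
From t = 5.03 to t = 8.05: 1.12 × (1/2)^((8.05−5.03)/1.5109) ≈ 0.28022 nmol/L.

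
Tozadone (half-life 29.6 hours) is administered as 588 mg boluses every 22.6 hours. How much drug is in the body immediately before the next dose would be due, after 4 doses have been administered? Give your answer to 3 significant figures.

741 mg

The 4 doses were given 90.4, 67.8, 45.2, 22.6 hours ago.
Total = 588·(1/2)^(90.4/29.6) + 588·(1/2)^(67.8/29.6) + 588·(1/2)^(45.2/29.6) + 588·(1/2)^(22.6/29.6)
      = 70.797 + 120.19 + 204.03 + 346.37 ≈ 741.38 mg.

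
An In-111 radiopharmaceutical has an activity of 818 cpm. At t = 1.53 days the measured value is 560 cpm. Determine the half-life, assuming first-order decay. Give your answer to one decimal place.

A/A₀ = 560/818 ≈ 0.6846.
n = log₂(1.4607) ≈ 0.54667 half-lives elapsed in 1.53 days.
t½ = 1.53/0.54667 ≈ 2.7987 days.

2.8 days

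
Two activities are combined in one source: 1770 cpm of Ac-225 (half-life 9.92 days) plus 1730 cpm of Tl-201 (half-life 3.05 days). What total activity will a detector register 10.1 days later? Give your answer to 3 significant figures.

Ac-225: 1770 × (1/2)^(10.1/9.92) = 1770 × (1/2)^1.0181 ≈ 873.94 cpm.
Tl-201: 1730 × (1/2)^(10.1/3.05) = 1730 × (1/2)^3.3115 ≈ 174.26 cpm.
Total = 873.94 + 174.26 ≈ 1048.2 cpm.

1050 cpm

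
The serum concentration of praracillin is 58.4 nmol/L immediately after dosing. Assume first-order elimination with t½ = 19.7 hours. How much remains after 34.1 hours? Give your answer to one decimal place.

Number of half-lives: n = 34.1/19.7 ≈ 1.731.
Remaining = 58.4 × (1/2)^1.731 = 58.4 × 0.30125 ≈ 17.593 nmol/L.

17.6 nmol/L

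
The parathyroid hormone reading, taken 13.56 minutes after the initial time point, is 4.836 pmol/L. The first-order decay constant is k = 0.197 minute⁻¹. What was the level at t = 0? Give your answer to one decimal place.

69.9 pmol/L

t½ = ln 2 / k = 0.69315 / 0.197 ≈ 3.5185 minutes.
Number of half-lives elapsed: n = 13.56/3.5185 ≈ 3.8539.
A₀ = A × 2^n = 4.836 × 2^3.8539 = 4.836 × 14.459 ≈ 69.924 pmol/L.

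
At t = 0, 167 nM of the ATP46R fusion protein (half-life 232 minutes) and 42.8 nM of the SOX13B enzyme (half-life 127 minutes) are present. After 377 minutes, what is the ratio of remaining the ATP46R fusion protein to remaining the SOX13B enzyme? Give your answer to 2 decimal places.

ATP46R fusion protein: 167 × (1/2)^(377/232) = 167 × (1/2)^1.625 ≈ 54.143 nM.
SOX13B enzyme: 42.8 × (1/2)^(377/127) = 42.8 × (1/2)^2.9685 ≈ 5.4681 nM.
Ratio ≈ 54.143 / 5.4681 ≈ 9.9017.

9.90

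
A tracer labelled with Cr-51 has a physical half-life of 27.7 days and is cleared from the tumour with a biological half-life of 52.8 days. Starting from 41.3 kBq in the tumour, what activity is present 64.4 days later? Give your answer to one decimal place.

3.5 kBq

1/t_eff = 1/t_phys + 1/t_biol = 1/27.7 + 1/52.8 = 0.05504 per day.
t_eff = 27.7 × 52.8 / (27.7 + 52.8) ≈ 18.168 days.
Remaining = 41.3 × (1/2)^(64.4/18.168) = 41.3 × (1/2)^3.5446 ≈ 3.5393 kBq.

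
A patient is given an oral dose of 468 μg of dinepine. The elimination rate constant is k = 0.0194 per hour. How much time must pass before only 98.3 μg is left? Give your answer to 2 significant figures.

80 hours

t½ = ln 2 / k = 0.69315 / 0.0194 ≈ 35.729 hours.
Fraction remaining = 98.3/468 ≈ 0.21004.
n = log₂(468/98.3) = ln(4.7609)/ln 2 ≈ 2.2512 half-lives.
t = n × t½ = 2.2512 × 35.729 ≈ 80.435 hours.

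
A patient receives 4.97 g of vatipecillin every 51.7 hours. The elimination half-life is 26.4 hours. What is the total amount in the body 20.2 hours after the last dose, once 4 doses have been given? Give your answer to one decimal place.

The 4 doses were given 175.3, 123.6, 71.9, 20.2 hours ago.
Total = 4.97·(1/2)^(175.3/26.4) + 4.97·(1/2)^(123.6/26.4) + 4.97·(1/2)^(71.9/26.4) + 4.97·(1/2)^(20.2/26.4)
      = 0.049828 + 0.19364 + 0.7525 + 2.9243 ≈ 3.9203 g.

3.9 g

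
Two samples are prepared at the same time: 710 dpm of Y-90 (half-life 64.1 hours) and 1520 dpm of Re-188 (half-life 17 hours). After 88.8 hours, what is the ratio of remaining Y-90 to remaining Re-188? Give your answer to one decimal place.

6.7

Y-90: 710 × (1/2)^(88.8/64.1) = 710 × (1/2)^1.3853 ≈ 271.79 dpm.
Re-188: 1520 × (1/2)^(88.8/17) = 1520 × (1/2)^5.2235 ≈ 40.682 dpm.
Ratio ≈ 271.79 / 40.682 ≈ 6.6808.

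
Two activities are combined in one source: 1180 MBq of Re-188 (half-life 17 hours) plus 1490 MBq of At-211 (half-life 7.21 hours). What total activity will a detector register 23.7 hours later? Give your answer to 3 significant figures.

Re-188: 1180 × (1/2)^(23.7/17) = 1180 × (1/2)^1.3941 ≈ 448.96 MBq.
At-211: 1490 × (1/2)^(23.7/7.21) = 1490 × (1/2)^3.2871 ≈ 152.64 MBq.
Total = 448.96 + 152.64 ≈ 601.6 MBq.

602 MBq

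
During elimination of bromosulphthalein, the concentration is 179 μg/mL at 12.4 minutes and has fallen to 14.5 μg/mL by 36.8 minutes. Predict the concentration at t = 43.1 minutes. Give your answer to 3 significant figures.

Over Δt = 36.8 − 12.4 = 24.4 minutes, the level fell by a factor of 179/14.5 ≈ 12.345.
n = log₂(12.345) ≈ 3.6258 half-lives, so t½ = 24.4/3.6258 ≈ 6.7295 minutes.
From t = 36.8 to t = 43.1: 14.5 × (1/2)^((43.1−36.8)/6.7295) ≈ 7.5779 μg/mL.

7.58 μg/mL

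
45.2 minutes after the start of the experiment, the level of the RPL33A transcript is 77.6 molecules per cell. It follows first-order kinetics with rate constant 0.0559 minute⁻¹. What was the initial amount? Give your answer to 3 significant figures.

t½ = ln 2 / k = 0.69315 / 0.0559 ≈ 12.4 minutes.
Number of half-lives elapsed: n = 45.2/12.4 ≈ 3.6452.
A₀ = A × 2^n = 77.6 × 2^3.6452 = 77.6 × 12.512 ≈ 970.92 molecules per cell.

971 molecules per cell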